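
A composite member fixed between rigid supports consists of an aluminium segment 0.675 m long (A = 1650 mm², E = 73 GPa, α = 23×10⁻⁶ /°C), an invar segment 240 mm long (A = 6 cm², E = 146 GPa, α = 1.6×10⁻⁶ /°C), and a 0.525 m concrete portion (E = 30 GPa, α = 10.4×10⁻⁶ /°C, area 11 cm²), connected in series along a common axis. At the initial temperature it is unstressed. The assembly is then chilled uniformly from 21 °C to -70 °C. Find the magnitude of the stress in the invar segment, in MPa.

σ ≈ 134 MPa (tensile)

Free thermal contraction of the whole bar: Σ αᵢΔT Lᵢ = 23×10⁻⁶×91×675 + 1.6×10⁻⁶×91×240 + 10.4×10⁻⁶×91×525 = 1.945 mm.
Since the ends are fixed, an axial force P builds up, equal in every segment, with P · Σ Lᵢ/(AᵢEᵢ) = δ_free.
The series flexibility is Σ Lᵢ/(AᵢEᵢ) = 675/(1650×73×10³) + 240/(600×146×10³) + 525/(1100×30×10³) = 2.425×10⁻⁵ mm/N.
Hence P = δ_free / Σ(L/AE) = 1.945/2.425×10⁻⁵ = 80.18 kN (tensile).
σ_{invar} = P / A = 80180 / 600 = 133.6 MPa.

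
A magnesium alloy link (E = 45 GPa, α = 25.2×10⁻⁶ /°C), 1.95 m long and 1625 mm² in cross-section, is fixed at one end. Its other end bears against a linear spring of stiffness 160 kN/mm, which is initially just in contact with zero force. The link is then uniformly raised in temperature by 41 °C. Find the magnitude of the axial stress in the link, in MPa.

Free thermal expansion: δ_free = αΔT L = 25.2×10⁻⁶ × 41 × 1950 = 2.015 mm.
With a force P in the spring, the elastic change of the link is PL/(AE) and that of the spring is P/k; compatibility requires their sum to equal δ_free.
So P = δ_free / [L/(AE) + 1/k] = 2.015 / [ 1950/(1625×45×10³) + 1/(160×10³) ].
P = 2.015 / 3.292×10⁻⁵ = 61210 N.
σ = P/A = 61210/1625 = 37.67 MPa.

σ ≈ 37.7 MPa (compressive)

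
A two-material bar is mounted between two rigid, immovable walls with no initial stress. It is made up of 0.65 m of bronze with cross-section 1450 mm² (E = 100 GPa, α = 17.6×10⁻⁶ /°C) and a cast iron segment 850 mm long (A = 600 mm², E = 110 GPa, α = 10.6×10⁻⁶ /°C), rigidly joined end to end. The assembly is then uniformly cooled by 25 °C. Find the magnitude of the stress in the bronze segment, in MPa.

With the walls removed the bar would change length by δ_free = Σ αᵢΔT Lᵢ = 17.6×10⁻⁶×25×650 + 10.6×10⁻⁶×25×850 = 0.5112 mm.
Since the ends are fixed, an axial force P builds up, equal in every segment, with P · Σ Lᵢ/(AᵢEᵢ) = δ_free.
Σ Lᵢ/(AᵢEᵢ) = 650/(1450×100×10³) + 850/(600×110×10³) = 1.736×10⁻⁵ mm/N.
So P = 0.5112 / 1.736×10⁻⁵ = 29.45 kN, tensile.
σ_{bronze} = P / A = 29450 / 1450 = 20.31 MPa.

σ ≈ 20.3 MPa (tensile)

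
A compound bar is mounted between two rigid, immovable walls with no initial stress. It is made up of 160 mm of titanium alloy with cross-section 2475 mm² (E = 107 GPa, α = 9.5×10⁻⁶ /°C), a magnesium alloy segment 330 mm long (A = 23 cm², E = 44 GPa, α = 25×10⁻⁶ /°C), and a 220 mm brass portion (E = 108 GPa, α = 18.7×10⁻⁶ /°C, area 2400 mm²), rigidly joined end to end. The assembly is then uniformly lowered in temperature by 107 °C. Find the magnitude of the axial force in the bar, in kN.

Free thermal contraction of the whole bar: Σ αᵢΔT Lᵢ = 9.5×10⁻⁶×107×160 + 25×10⁻⁶×107×330 + 18.7×10⁻⁶×107×220 = 1.486 mm.
Since the ends are fixed, an axial force P builds up, equal in every segment, with P · Σ Lᵢ/(AᵢEᵢ) = δ_free.
Σ Lᵢ/(AᵢEᵢ) = 160/(2475×107×10³) + 330/(2300×44×10³) + 220/(2400×108×10³) = 4.714×10⁻⁶ mm/N.
So P = 1.486 / 4.714×10⁻⁶ = 315.2 kN, tensile.

P ≈ 315 kN (tensile)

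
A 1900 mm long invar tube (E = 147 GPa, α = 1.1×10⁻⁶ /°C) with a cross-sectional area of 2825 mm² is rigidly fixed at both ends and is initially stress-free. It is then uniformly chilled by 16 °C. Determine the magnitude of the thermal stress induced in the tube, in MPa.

σ ≈ 2.59 MPa (tensile)

Because both ends are immovable the net strain is zero, and the suppressed thermal strain is αΔT = 1.1×10⁻⁶ × 16 = 17.6×10⁻⁶.
σ = EαΔT = 147×10³ × 1.1×10⁻⁶ × 16 = 2.587 MPa (tensile; the tube is trying to contract).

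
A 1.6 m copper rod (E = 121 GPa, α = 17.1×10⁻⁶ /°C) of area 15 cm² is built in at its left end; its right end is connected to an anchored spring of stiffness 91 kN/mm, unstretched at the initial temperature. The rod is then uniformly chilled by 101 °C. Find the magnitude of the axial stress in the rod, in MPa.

Free thermal contraction: δ_free = αΔT L = 17.1×10⁻⁶ × 101 × 1600 = 2.763 mm.
With a force P in the spring, the elastic change of the rod is PL/(AE) and that of the spring is P/k; compatibility requires their sum to equal δ_free.
So P = δ_free / [L/(AE) + 1/k] = 2.763 / [ 1600/(1500×121×10³) + 1/(91×10³) ].
P = 2.763 / 1.98×10⁻⁵ = 139500 N.
σ = P/A = 139500/1500 = 93.02 MPa.

σ ≈ 93 MPa (tensile)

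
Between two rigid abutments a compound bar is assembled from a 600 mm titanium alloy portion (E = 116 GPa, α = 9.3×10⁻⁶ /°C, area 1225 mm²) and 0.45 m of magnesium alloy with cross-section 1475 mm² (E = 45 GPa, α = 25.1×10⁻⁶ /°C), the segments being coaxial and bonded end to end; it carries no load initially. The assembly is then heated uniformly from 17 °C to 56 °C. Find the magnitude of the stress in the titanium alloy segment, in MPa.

Free thermal expansion of the whole bar: Σ αᵢΔT Lᵢ = 9.3×10⁻⁶×39×600 + 25.1×10⁻⁶×39×450 = 0.6581 mm.
The walls prevent any net length change, so an axial force P (same in every segment) develops. Compatibility: P · Σ Lᵢ/(AᵢEᵢ) = δ_free.
Σ Lᵢ/(AᵢEᵢ) = 600/(1225×116×10³) + 450/(1475×45×10³) = 1.1×10⁻⁵ mm/N.
P = 0.6581 / 1.1×10⁻⁵ = 59820 N = 59.82 kN, compressive.
σ_{titanium alloy} = P / A = 59820 / 1225 = 48.83 MPa.

σ ≈ 48.8 MPa (compressive)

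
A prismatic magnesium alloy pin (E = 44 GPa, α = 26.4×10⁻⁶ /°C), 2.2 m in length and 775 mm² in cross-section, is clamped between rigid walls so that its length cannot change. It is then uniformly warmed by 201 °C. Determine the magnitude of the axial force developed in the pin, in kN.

With zero net strain, σ = E·αΔT = 44 GPa × 26.4×10⁻⁶ × 201 = 233.5 MPa.
P = AEαΔT = 775 × 44×10³ × 26.4×10⁻⁶ × 201 = 180.9 kN (compressive).

P ≈ 181 kN (compressive)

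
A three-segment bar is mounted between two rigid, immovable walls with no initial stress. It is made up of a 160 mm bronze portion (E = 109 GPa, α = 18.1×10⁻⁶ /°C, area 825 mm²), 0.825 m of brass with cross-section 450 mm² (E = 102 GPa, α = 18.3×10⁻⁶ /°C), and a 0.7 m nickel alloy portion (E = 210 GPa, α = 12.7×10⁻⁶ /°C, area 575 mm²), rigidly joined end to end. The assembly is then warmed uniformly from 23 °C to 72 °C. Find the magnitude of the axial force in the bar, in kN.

If the supports were absent, the total length change would be Σ αᵢΔT Lᵢ = 18.1×10⁻⁶×49×160 + 18.3×10⁻⁶×49×825 + 12.7×10⁻⁶×49×700 = 1.317 mm.
The walls prevent any net length change, so an axial force P (same in every segment) develops. Compatibility: P · Σ Lᵢ/(AᵢEᵢ) = δ_free.
Σ Lᵢ/(AᵢEᵢ) = 160/(825×109×10³) + 825/(450×102×10³) + 700/(575×210×10³) = 2.555×10⁻⁵ mm/N.
Hence P = δ_free / Σ(L/AE) = 1.317/2.555×10⁻⁵ = 51.56 kN (compressive).

P ≈ 51.6 kN (compressive)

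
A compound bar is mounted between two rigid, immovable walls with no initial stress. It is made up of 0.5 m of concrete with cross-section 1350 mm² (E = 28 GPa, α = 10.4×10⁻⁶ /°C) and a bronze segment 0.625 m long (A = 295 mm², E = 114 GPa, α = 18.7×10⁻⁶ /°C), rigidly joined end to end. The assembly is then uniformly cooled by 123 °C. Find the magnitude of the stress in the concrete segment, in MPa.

σ ≈ 48.4 MPa (tensile)

Free thermal contraction of the whole bar: Σ αᵢΔT Lᵢ = 10.4×10⁻⁶×123×500 + 18.7×10⁻⁶×123×625 = 2.077 mm.
Since the ends are fixed, an axial force P builds up, equal in every segment, with P · Σ Lᵢ/(AᵢEᵢ) = δ_free.
Σ Lᵢ/(AᵢEᵢ) = 500/(1350×28×10³) + 625/(295×114×10³) = 3.181×10⁻⁵ mm/N.
P = 2.077 / 3.181×10⁻⁵ = 65290 N = 65.29 kN, tensile.
σ_{concrete} = P / A = 65290 / 1350 = 48.37 MPa.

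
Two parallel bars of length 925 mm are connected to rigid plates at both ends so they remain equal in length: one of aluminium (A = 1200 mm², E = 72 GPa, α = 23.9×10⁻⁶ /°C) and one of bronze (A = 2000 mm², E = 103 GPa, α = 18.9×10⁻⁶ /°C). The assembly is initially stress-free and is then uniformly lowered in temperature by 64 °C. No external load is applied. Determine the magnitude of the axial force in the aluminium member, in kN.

P ≈ 19.5 kN (tensile in the aluminium)

Equilibrium of a rigid end plate with no external load gives equal and opposite internal forces ±P in the two members. Since α_{aluminium} > α_{bronze}, cooling drives the aluminium into tension and the bronze into compression.
Setting the final lengths equal and cancelling L: (α₁ − α₂)ΔT = P/(A₁E₁) + P/(A₂E₂).
|α₁ − α₂|·ΔT = 5×10⁻⁶ × 64 = 0.00032.
1/(A₁E₁) + 1/(A₂E₂) = 1/(1200×72×10³) + 1/(2000×103×10³) = 1.643×10⁻⁸ N⁻¹.
So P = 0.00032 / 1.643×10⁻⁸ = 19.48 kN.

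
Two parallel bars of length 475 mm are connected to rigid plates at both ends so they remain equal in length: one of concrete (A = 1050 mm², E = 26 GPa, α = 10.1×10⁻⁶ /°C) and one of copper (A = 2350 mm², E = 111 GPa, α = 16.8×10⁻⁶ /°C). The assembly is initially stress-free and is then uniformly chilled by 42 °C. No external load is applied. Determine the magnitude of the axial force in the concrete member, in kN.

P ≈ 6.95 kN (compressive in the concrete)

Equilibrium of a rigid end plate with no external load gives equal and opposite internal forces ±P in the two members. Since α_{copper} > α_{concrete}, cooling drives the copper into tension and the concrete into compression.
Equating the net (thermal + elastic) strains gives |α₁ − α₂|·ΔT = P·[1/(A₁E₁) + 1/(A₂E₂)].
|α₁ − α₂|·ΔT = 6.7×10⁻⁶ × 42 = 0.0002814.
1/(A₁E₁) + 1/(A₂E₂) = 1/(1050×26×10³) + 1/(2350×111×10³) = 4.046×10⁻⁸ N⁻¹.
So P = 0.0002814 / 4.046×10⁻⁸ = 6.954 kN.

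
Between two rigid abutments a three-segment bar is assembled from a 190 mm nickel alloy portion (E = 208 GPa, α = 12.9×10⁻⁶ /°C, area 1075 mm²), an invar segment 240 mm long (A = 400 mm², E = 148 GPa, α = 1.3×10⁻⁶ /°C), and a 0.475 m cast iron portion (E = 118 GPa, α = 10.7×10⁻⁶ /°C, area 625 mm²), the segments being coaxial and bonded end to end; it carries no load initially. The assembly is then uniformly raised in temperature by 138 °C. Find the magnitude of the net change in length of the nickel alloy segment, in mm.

|ΔL| ≈ 0.257 mm

Free thermal expansion of the whole bar: Σ αᵢΔT Lᵢ = 12.9×10⁻⁶×138×190 + 1.3×10⁻⁶×138×240 + 10.7×10⁻⁶×138×475 = 1.083 mm.
Since the ends are fixed, an axial force P builds up, equal in every segment, with P · Σ Lᵢ/(AᵢEᵢ) = δ_free.
Σ Lᵢ/(AᵢEᵢ) = 190/(1075×208×10³) + 240/(400×148×10³) + 475/(625×118×10³) = 1.134×10⁻⁵ mm/N.
So P = 1.083 / 1.134×10⁻⁵ = 95.44 kN, compressive.
For the nickel alloy segment, free thermal change = 12.9×10⁻⁶×138×190 = 0.3382 mm and elastic change from P = 95440×190/(1075×208×10³) = 0.0811 mm; these oppose, so the net change is 0.257 mm (segment lengthens).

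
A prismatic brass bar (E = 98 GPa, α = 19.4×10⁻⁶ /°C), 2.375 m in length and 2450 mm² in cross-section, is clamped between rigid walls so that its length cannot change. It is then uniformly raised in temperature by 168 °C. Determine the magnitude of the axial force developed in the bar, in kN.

P ≈ 783 kN (compressive)

With zero net strain, σ = E·αΔT = 98 GPa × 19.4×10⁻⁶ × 168 = 319.4 MPa.
Then P = σA = 319.4 × 2450 mm² = 782.5 kN, compressive.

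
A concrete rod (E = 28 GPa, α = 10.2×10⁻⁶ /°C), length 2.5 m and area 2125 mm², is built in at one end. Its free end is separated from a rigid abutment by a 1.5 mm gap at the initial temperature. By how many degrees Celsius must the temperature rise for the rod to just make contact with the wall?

ΔT ≈ 58.8 °C

The gap closes when αΔT L = 1.5 mm, since the rod is still unstressed at that instant.
So ΔT = g/(αL) = 1.5/(10.2×10⁻⁶ × 2500) = 58.82 °C.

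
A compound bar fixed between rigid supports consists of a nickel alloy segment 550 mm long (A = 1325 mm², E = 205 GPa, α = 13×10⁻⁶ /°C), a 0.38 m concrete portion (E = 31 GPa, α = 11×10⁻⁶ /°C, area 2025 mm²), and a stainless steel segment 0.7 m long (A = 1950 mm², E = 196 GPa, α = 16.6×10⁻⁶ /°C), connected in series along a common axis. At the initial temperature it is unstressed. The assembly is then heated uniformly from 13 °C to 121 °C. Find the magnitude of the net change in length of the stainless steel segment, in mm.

With the walls removed the bar would change length by δ_free = Σ αᵢΔT Lᵢ = 13×10⁻⁶×108×550 + 11×10⁻⁶×108×380 + 16.6×10⁻⁶×108×700 = 2.479 mm.
Since the ends are fixed, an axial force P builds up, equal in every segment, with P · Σ Lᵢ/(AᵢEᵢ) = δ_free.
The series flexibility is Σ Lᵢ/(AᵢEᵢ) = 550/(1325×205×10³) + 380/(2025×31×10³) + 700/(1950×196×10³) = 9.91×10⁻⁶ mm/N.
Hence P = δ_free / Σ(L/AE) = 2.479/9.91×10⁻⁶ = 250.1 kN (compressive).
For the stainless steel segment, free thermal change = 16.6×10⁻⁶×108×700 = 1.255 mm and elastic change from P = 250100×700/(1950×196×10³) = 0.4581 mm; these oppose, so the net change is 0.797 mm (segment lengthens).

|ΔL| ≈ 0.797 mm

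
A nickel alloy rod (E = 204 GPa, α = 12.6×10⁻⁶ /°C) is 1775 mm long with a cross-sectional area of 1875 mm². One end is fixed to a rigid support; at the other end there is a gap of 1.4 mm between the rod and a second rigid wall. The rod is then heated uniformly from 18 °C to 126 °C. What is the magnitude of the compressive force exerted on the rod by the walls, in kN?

If the wall were absent the rod would grow by αΔT L = 12.6×10⁻⁶ × 108 × 1775 = 2.415 mm.
This exceeds the 1.4 mm gap, so the wall pushes back. The portion of expansion that must be recovered elastically is δ_free − gap = 2.415 − 1.4 = 1.015 mm.
That suppressed elongation corresponds to σ = E·Δ/L = 204×10³ × 1.015/1775 = 116.7 MPa.
Force on the wall = σA = 116.7 × 1875 mm² = 218.8 kN.

P ≈ 219 kN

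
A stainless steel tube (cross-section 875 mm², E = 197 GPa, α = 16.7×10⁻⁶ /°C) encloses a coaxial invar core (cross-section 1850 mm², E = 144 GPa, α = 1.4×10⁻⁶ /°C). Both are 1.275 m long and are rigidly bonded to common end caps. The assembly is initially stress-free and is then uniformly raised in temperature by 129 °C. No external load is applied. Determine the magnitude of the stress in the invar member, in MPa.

σ ≈ 112 MPa (tensile)

The stainless steel has the larger α, so on heating it would change length more than the invar if both were free. The rigid plates force a common final length, so the stainless steel is put into compression and the invar into tension, with equal and opposite forces P (no external load).
Setting the final lengths equal and cancelling L: (α₁ − α₂)ΔT = P/(A₁E₁) + P/(A₂E₂).
|α₁ − α₂|·ΔT = 15.3×10⁻⁶ × 129 = 0.001974.
1/(A₁E₁) + 1/(A₂E₂) = 1/(875×197×10³) + 1/(1850×144×10³) = 9.555×10⁻⁹ N⁻¹.
P = 0.001974 / 9.555×10⁻⁹ = 206600 N = 206.6 kN.
σ_{invar} = P/A₂ = 206600/1850 = 111.7 MPa, tensile.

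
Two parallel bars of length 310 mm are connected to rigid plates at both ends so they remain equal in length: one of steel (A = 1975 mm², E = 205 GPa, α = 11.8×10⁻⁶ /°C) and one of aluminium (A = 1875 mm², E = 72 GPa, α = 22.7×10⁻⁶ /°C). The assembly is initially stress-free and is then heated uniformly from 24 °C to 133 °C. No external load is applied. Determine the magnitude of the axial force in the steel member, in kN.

P ≈ 120 kN (tensile in the steel)

The aluminium has the larger α, so on heating it would change length more than the steel if both were free. The rigid plates force a common final length, so the aluminium is put into compression and the steel into tension, with equal and opposite forces P (no external load).
Setting the final lengths equal and cancelling L: (α₁ − α₂)ΔT = P/(A₁E₁) + P/(A₂E₂).
|α₁ − α₂|·ΔT = 10.9×10⁻⁶ × 109 = 0.001188.
1/(A₁E₁) + 1/(A₂E₂) = 1/(1975×205×10³) + 1/(1875×72×10³) = 9.877×10⁻⁹ N⁻¹.
P = 0.001188 / 9.877×10⁻⁹ = 120300 N = 120.3 kN.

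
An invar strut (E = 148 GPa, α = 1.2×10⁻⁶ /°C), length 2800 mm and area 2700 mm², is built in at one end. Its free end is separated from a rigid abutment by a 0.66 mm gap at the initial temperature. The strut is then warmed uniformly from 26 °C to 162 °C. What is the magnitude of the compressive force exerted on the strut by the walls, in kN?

P ≈ 0 kN

If the wall were absent the strut would grow by αΔT L = 1.2×10⁻⁶ × 136 × 2800 = 0.457 mm.
Since δ_free = 0.457 mm is less than the 0.66 mm gap, the strut never touches the wall. No axial force develops.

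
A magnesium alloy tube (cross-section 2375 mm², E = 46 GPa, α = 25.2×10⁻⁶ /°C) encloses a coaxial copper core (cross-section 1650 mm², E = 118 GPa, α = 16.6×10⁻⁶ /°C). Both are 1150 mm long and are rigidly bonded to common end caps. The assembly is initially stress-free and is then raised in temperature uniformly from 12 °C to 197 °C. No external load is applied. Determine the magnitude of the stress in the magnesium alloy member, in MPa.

The magnesium alloy has the larger α, so on heating it would change length more than the copper if both were free. The rigid plates force a common final length, so the magnesium alloy is put into compression and the copper into tension, with equal and opposite forces P (no external load).
Compatibility of the two members (thermal + elastic change equal): (α₁ − α₂)ΔT = P·[1/(A₁E₁) + 1/(A₂E₂)].
|α₁ − α₂|·ΔT = 8.6×10⁻⁶ × 185 = 0.001591.
1/(A₁E₁) + 1/(A₂E₂) = 1/(2375×46×10³) + 1/(1650×118×10³) = 1.429×10⁻⁸ N⁻¹.
P = 0.001591 / 1.429×10⁻⁸ = 111300 N = 111.3 kN.
σ_{magnesium alloy} = P/A₁ = 111300/2375 = 46.88 MPa, compressive.

σ ≈ 46.9 MPa (compressive)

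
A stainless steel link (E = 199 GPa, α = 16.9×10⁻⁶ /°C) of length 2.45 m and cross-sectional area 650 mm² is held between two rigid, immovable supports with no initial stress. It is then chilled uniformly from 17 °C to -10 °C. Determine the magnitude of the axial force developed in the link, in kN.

P ≈ 59 kN (tensile)

The ends cannot move, so σ = EαΔT = 199×10³ × 16.9×10⁻⁶ × 27 = 90.8 MPa.
P = AEαΔT = 650 × 199×10³ × 16.9×10⁻⁶ × 27 = 59.02 kN (tensile).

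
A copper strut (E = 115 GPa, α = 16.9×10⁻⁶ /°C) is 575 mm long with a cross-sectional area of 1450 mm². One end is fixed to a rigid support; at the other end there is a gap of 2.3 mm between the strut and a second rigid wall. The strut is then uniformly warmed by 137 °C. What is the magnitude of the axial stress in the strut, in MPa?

If the wall were absent the strut would grow by αΔT L = 16.9×10⁻⁶ × 137 × 575 = 1.331 mm.
Since δ_free = 1.33 mm is less than the 2.3 mm gap, the strut never touches the wall. No axial force develops.

σ ≈ 0 MPa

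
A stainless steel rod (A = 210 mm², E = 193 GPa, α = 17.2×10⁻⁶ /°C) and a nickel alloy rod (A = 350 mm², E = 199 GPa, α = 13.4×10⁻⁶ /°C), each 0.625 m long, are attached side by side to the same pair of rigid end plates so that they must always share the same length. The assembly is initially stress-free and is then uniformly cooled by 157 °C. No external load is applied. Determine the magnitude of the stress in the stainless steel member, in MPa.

Both members must finish at the same length. With the larger α, the stainless steel tends to over-contract; the plates restrain it, putting the stainless steel in tension and the nickel alloy in compression. With no external load the two internal forces are equal and opposite, magnitude P.
Equating the net (thermal + elastic) strains gives |α₁ − α₂|·ΔT = P·[1/(A₁E₁) + 1/(A₂E₂)].
|α₁ − α₂|·ΔT = 3.8×10⁻⁶ × 157 = 0.0005966.
1/(A₁E₁) + 1/(A₂E₂) = 1/(210×193×10³) + 1/(350×199×10³) = 3.903×10⁻⁸ N⁻¹.
So P = 0.0005966 / 3.903×10⁻⁸ = 15.29 kN.
σ_{stainless steel} = P/A₁ = 15290/210 = 72.79 MPa, tensile.

σ ≈ 72.8 MPa (tensile)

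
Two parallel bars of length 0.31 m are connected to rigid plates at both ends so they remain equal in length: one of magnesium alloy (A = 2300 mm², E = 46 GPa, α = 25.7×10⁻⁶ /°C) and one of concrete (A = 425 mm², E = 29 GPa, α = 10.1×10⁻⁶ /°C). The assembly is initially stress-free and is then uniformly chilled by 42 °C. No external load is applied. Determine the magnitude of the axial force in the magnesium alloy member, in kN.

Equilibrium of a rigid end plate with no external load gives equal and opposite internal forces ±P in the two members. Since α_{magnesium alloy} > α_{concrete}, cooling drives the magnesium alloy into tension and the concrete into compression.
Setting the final lengths equal and cancelling L: (α₁ − α₂)ΔT = P/(A₁E₁) + P/(A₂E₂).
|α₁ − α₂|·ΔT = 15.6×10⁻⁶ × 42 = 0.0006552.
1/(A₁E₁) + 1/(A₂E₂) = 1/(2300×46×10³) + 1/(425×29×10³) = 9.059×10⁻⁸ N⁻¹.
P = 0.0006552 / 9.059×10⁻⁸ = 7233 N = 7.233 kN.

P ≈ 7.23 kN (tensile in the magnesium alloy)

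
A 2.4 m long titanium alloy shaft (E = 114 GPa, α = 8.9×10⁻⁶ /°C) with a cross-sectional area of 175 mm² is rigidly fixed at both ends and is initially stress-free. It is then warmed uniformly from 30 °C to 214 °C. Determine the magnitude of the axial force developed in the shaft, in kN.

With zero net strain, σ = E·αΔT = 114 GPa × 8.9×10⁻⁶ × 184 = 186.7 MPa.
Axial force P = σA = 186.7 × 175 = 32670 N = 32.67 kN, compressive.

P ≈ 32.7 kN (compressive)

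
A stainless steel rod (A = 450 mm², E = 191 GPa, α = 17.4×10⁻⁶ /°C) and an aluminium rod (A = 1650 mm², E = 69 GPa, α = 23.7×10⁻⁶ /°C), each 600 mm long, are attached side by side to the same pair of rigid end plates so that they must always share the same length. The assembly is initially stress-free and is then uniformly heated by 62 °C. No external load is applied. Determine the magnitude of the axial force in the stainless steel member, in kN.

P ≈ 19.1 kN (tensile in the stainless steel)

Both members must finish at the same length. With the larger α, the aluminium tends to over-expand; the plates restrain it, putting the aluminium in compression and the stainless steel in tension. With no external load the two internal forces are equal and opposite, magnitude P.
Equating the net (thermal + elastic) strains gives |α₁ − α₂|·ΔT = P·[1/(A₁E₁) + 1/(A₂E₂)].
|α₁ − α₂|·ΔT = 6.3×10⁻⁶ × 62 = 0.0003906.
1/(A₁E₁) + 1/(A₂E₂) = 1/(450×191×10³) + 1/(1650×69×10³) = 2.042×10⁻⁸ N⁻¹.
So P = 0.0003906 / 2.042×10⁻⁸ = 19.13 kN.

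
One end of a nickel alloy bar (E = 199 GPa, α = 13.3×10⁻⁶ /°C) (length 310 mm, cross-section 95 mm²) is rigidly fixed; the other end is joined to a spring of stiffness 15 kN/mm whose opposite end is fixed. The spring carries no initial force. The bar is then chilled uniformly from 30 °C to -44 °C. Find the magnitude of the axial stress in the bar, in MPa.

If the spring were absent the bar would shorten by αΔT L = 13.3×10⁻⁶ × 74 × 310 = 0.3051 mm.
Let P be the tensile force in the spring. The bar extends elastically by PL/(AE) and the spring stretches by P/k; together these equal δ_free.
So P = δ_free / [L/(AE) + 1/k] = 0.3051 / [ 310/(95×199×10³) + 1/(15×10³) ].
P = 0.3051 / 8.306×10⁻⁵ = 3673 N.
σ = P/A = 3673/95 = 38.66 MPa.

σ ≈ 38.7 MPa (tensile)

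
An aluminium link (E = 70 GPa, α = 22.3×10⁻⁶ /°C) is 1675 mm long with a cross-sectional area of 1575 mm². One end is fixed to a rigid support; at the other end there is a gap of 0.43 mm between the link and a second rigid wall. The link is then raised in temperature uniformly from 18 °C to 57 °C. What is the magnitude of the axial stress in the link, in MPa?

σ ≈ 42.9 MPa (compressive)

If the wall were absent the link would grow by αΔT L = 22.3×10⁻⁶ × 39 × 1675 = 1.457 mm.
After closing the 0.43 mm clearance, 1.457 − 0.43 = 1.027 mm of expansion remains to be suppressed by the wall.
Compatibility: PL/(AE) = 1.027 mm, so σ = P/A = E × (1.027/1675) = 42.91 MPa.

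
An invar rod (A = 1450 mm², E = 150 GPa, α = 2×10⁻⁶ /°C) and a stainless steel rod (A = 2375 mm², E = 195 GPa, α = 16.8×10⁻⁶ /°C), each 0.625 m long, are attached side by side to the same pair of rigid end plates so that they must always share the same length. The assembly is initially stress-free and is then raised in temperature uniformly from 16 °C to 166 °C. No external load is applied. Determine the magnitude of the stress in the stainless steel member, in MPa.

σ ≈ 138 MPa (compressive)

The stainless steel has the larger α, so on heating it would change length more than the invar if both were free. The rigid plates force a common final length, so the stainless steel is put into compression and the invar into tension, with equal and opposite forces P (no external load).
Equating the net (thermal + elastic) strains gives |α₁ − α₂|·ΔT = P·[1/(A₁E₁) + 1/(A₂E₂)].
|α₁ − α₂|·ΔT = 14.8×10⁻⁶ × 150 = 0.00222.
1/(A₁E₁) + 1/(A₂E₂) = 1/(1450×150×10³) + 1/(2375×195×10³) = 6.757×10⁻⁹ N⁻¹.
So P = 0.00222 / 6.757×10⁻⁹ = 328.6 kN.
σ_{stainless steel} = P/A₂ = 328600/2375 = 138.3 MPa, compressive.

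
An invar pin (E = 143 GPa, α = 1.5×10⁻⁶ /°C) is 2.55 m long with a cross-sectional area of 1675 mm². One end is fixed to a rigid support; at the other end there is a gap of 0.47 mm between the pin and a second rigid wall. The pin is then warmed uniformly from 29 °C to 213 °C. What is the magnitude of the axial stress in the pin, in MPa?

If the wall were absent the pin would grow by αΔT L = 1.5×10⁻⁶ × 184 × 2550 = 0.7038 mm.
The gap closes (δ_free > 0.47 mm) and the wall then resists a further 0.7038 − 0.47 = 0.2338 mm of expansion.
That suppressed elongation corresponds to σ = E·Δ/L = 143×10³ × 0.2338/2550 = 13.11 MPa.

σ ≈ 13.1 MPa (compressive)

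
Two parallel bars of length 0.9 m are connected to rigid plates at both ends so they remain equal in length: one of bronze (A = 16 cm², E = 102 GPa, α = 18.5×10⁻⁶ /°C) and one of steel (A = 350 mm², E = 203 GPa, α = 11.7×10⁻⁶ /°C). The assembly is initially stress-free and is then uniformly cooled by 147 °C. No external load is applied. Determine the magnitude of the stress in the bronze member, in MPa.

The bronze has the larger α, so on cooling it would change length more than the steel if both were free. The rigid plates force a common final length, so the bronze is put into tension and the steel into compression, with equal and opposite forces P (no external load).
Setting the final lengths equal and cancelling L: (α₁ − α₂)ΔT = P/(A₁E₁) + P/(A₂E₂).
|α₁ − α₂|·ΔT = 6.8×10⁻⁶ × 147 = 0.0009996.
1/(A₁E₁) + 1/(A₂E₂) = 1/(1600×102×10³) + 1/(350×203×10³) = 2.02×10⁻⁸ N⁻¹.
P = 0.0009996 / 2.02×10⁻⁸ = 49480 N = 49.48 kN.
σ_{bronze} = P/A₁ = 49480/1600 = 30.93 MPa, tensile.

σ ≈ 30.9 MPa (tensile)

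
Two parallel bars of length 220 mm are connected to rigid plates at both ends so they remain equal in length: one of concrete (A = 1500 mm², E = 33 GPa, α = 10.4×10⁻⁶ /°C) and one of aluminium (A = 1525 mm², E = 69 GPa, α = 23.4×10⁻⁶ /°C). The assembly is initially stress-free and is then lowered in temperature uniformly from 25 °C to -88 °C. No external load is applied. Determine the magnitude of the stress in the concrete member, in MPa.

σ ≈ 33 MPa (compressive)

Both members must finish at the same length. With the larger α, the aluminium tends to over-contract; the plates restrain it, putting the aluminium in tension and the concrete in compression. With no external load the two internal forces are equal and opposite, magnitude P.
Setting the final lengths equal and cancelling L: (α₁ − α₂)ΔT = P/(A₁E₁) + P/(A₂E₂).
|α₁ − α₂|·ΔT = 13×10⁻⁶ × 113 = 0.001469.
1/(A₁E₁) + 1/(A₂E₂) = 1/(1500×33×10³) + 1/(1525×69×10³) = 2.971×10⁻⁸ N⁻¹.
P = 0.001469 / 2.971×10⁻⁸ = 49450 N = 49.45 kN.
σ_{concrete} = P/A₁ = 49450/1500 = 32.97 MPa, compressive.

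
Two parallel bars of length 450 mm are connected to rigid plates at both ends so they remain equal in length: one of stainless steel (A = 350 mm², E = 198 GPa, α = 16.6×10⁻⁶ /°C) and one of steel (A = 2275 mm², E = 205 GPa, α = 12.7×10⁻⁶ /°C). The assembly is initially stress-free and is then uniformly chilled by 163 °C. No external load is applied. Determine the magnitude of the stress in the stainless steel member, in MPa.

σ ≈ 110 MPa (tensile)

The stainless steel has the larger α, so on cooling it would change length more than the steel if both were free. The rigid plates force a common final length, so the stainless steel is put into tension and the steel into compression, with equal and opposite forces P (no external load).
Equating the net (thermal + elastic) strains gives |α₁ − α₂|·ΔT = P·[1/(A₁E₁) + 1/(A₂E₂)].
|α₁ − α₂|·ΔT = 3.9×10⁻⁶ × 163 = 0.0006357.
1/(A₁E₁) + 1/(A₂E₂) = 1/(350×198×10³) + 1/(2275×205×10³) = 1.657×10⁻⁸ N⁻¹.
So P = 0.0006357 / 1.657×10⁻⁸ = 38.35 kN.
σ_{stainless steel} = P/A₁ = 38350/350 = 109.6 MPa, tensile.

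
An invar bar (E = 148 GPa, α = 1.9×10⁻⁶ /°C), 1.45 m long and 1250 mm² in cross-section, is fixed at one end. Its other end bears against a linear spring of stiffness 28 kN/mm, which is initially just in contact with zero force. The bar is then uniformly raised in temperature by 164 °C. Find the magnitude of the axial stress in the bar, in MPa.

If the spring were absent the bar would lengthen by αΔT L = 1.9×10⁻⁶ × 164 × 1450 = 0.4518 mm.
With a force P in the spring, the elastic change of the bar is PL/(AE) and that of the spring is P/k; compatibility requires their sum to equal δ_free.
P [ L/(AE) + 1/k ] = δ_free → P [ 1450/(1250×148×10³) + 1/(28×10³) ] = 0.4518.
P = 0.4518 / 4.355×10⁻⁵ = 10370 N.
σ = P/A = 10370/1250 = 8.299 MPa.

σ ≈ 8.3 MPa (compressive)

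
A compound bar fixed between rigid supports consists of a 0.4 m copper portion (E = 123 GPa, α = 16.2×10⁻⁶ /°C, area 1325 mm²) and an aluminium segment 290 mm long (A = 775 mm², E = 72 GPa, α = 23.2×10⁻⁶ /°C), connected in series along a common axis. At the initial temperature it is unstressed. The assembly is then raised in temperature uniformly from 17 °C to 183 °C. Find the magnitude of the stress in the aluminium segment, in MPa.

σ ≈ 370 MPa (compressive)

If the supports were absent, the total length change would be Σ αᵢΔT Lᵢ = 16.2×10⁻⁶×166×400 + 23.2×10⁻⁶×166×290 = 2.193 mm.
The walls prevent any net length change, so an axial force P (same in every segment) develops. Compatibility: P · Σ Lᵢ/(AᵢEᵢ) = δ_free.
The series flexibility is Σ Lᵢ/(AᵢEᵢ) = 400/(1325×123×10³) + 290/(775×72×10³) = 7.651×10⁻⁶ mm/N.
P = 2.193 / 7.651×10⁻⁶ = 286500 N = 286.5 kN, compressive.
σ_{aluminium} = P / A = 286500 / 775 = 369.7 MPa.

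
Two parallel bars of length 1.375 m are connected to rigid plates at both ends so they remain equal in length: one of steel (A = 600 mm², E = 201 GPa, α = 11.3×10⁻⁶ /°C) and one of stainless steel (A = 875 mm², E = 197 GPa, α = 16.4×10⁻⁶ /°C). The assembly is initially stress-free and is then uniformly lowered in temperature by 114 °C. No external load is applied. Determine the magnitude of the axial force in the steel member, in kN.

P ≈ 41.3 kN (compressive in the steel)

Equilibrium of a rigid end plate with no external load gives equal and opposite internal forces ±P in the two members. Since α_{stainless steel} > α_{steel}, cooling drives the stainless steel into tension and the steel into compression.
Equating the net (thermal + elastic) strains gives |α₁ − α₂|·ΔT = P·[1/(A₁E₁) + 1/(A₂E₂)].
|α₁ − α₂|·ΔT = 5.1×10⁻⁶ × 114 = 0.0005814.
1/(A₁E₁) + 1/(A₂E₂) = 1/(600×201×10³) + 1/(875×197×10³) = 1.409×10⁻⁸ N⁻¹.
P = 0.0005814 / 1.409×10⁻⁸ = 41250 N = 41.25 kN.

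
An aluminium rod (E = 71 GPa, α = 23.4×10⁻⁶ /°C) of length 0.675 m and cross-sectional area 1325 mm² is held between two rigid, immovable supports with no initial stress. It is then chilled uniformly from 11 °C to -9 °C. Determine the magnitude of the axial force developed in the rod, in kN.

P ≈ 44 kN (tensile)

The ends cannot move, so σ = EαΔT = 71×10³ × 23.4×10⁻⁶ × 20 = 33.23 MPa.
Axial force P = σA = 33.23 × 1325 = 44030 N = 44.03 kN, tensile.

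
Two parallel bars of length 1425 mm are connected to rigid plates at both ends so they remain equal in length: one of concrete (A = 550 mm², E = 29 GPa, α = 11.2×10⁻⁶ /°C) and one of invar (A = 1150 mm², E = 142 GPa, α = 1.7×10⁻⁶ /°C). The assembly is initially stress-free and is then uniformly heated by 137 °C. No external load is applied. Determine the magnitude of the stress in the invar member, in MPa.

The concrete has the larger α, so on heating it would change length more than the invar if both were free. The rigid plates force a common final length, so the concrete is put into compression and the invar into tension, with equal and opposite forces P (no external load).
Setting the final lengths equal and cancelling L: (α₁ − α₂)ΔT = P/(A₁E₁) + P/(A₂E₂).
|α₁ − α₂|·ΔT = 9.5×10⁻⁶ × 137 = 0.001301.
1/(A₁E₁) + 1/(A₂E₂) = 1/(550×29×10³) + 1/(1150×142×10³) = 6.882×10⁻⁸ N⁻¹.
P = 0.001301 / 6.882×10⁻⁸ = 18910 N = 18.91 kN.
σ_{invar} = P/A₂ = 18910/1150 = 16.45 MPa, tensile.

σ ≈ 16.4 MPa (tensile)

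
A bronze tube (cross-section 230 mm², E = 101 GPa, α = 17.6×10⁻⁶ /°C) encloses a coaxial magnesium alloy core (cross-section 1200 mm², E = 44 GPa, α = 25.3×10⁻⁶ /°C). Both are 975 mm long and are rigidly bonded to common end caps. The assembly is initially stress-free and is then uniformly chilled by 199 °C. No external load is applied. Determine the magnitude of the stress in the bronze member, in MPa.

σ ≈ 107 MPa (compressive)

The magnesium alloy has the larger α, so on cooling it would change length more than the bronze if both were free. The rigid plates force a common final length, so the magnesium alloy is put into tension and the bronze into compression, with equal and opposite forces P (no external load).
Setting the final lengths equal and cancelling L: (α₁ − α₂)ΔT = P/(A₁E₁) + P/(A₂E₂).
|α₁ − α₂|·ΔT = 7.7×10⁻⁶ × 199 = 0.001532.
1/(A₁E₁) + 1/(A₂E₂) = 1/(230×101×10³) + 1/(1200×44×10³) = 6.199×10⁻⁸ N⁻¹.
So P = 0.001532 / 6.199×10⁻⁸ = 24.72 kN.
σ_{bronze} = P/A₁ = 24720/230 = 107.5 MPa, compressive.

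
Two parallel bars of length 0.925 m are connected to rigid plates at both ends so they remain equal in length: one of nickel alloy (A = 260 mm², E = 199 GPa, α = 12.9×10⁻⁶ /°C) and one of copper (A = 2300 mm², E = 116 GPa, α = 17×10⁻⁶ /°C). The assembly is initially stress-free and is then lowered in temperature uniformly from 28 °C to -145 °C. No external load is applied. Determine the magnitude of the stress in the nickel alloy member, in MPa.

Equilibrium of a rigid end plate with no external load gives equal and opposite internal forces ±P in the two members. Since α_{copper} > α_{nickel alloy}, cooling drives the copper into tension and the nickel alloy into compression.
Setting the final lengths equal and cancelling L: (α₁ − α₂)ΔT = P/(A₁E₁) + P/(A₂E₂).
|α₁ − α₂|·ΔT = 4.1×10⁻⁶ × 173 = 0.0007093.
1/(A₁E₁) + 1/(A₂E₂) = 1/(260×199×10³) + 1/(2300×116×10³) = 2.308×10⁻⁸ N⁻¹.
P = 0.0007093 / 2.308×10⁻⁸ = 30740 N = 30.74 kN.
σ_{nickel alloy} = P/A₁ = 30740/260 = 118.2 MPa, compressive.

σ ≈ 118 MPa (compressive)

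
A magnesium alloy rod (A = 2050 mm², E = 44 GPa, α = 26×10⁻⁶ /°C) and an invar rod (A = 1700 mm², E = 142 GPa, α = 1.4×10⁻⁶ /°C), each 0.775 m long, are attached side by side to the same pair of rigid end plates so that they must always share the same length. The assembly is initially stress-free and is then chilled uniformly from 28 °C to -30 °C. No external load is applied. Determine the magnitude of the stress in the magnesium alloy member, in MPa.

σ ≈ 45.7 MPa (tensile)

Equilibrium of a rigid end plate with no external load gives equal and opposite internal forces ±P in the two members. Since α_{magnesium alloy} > α_{invar}, cooling drives the magnesium alloy into tension and the invar into compression.
Compatibility of the two members (thermal + elastic change equal): (α₁ − α₂)ΔT = P·[1/(A₁E₁) + 1/(A₂E₂)].
|α₁ − α₂|·ΔT = 24.6×10⁻⁶ × 58 = 0.001427.
1/(A₁E₁) + 1/(A₂E₂) = 1/(2050×44×10³) + 1/(1700×142×10³) = 1.523×10⁻⁸ N⁻¹.
So P = 0.001427 / 1.523×10⁻⁸ = 93.69 kN.
σ_{magnesium alloy} = P/A₁ = 93690/2050 = 45.7 MPa, tensile.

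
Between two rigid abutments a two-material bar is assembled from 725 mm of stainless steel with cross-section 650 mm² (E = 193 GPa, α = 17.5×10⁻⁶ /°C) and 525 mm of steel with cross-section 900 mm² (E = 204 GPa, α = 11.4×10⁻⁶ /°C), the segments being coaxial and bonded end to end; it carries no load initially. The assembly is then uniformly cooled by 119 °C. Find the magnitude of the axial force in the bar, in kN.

With the walls removed the bar would change length by δ_free = Σ αᵢΔT Lᵢ = 17.5×10⁻⁶×119×725 + 11.4×10⁻⁶×119×525 = 2.222 mm.
The rigid supports impose zero overall length change; the single axial force P common to all segments must satisfy P Σ Lᵢ/(AᵢEᵢ) = δ_free.
Σ Lᵢ/(AᵢEᵢ) = 725/(650×193×10³) + 525/(900×204×10³) = 8.639×10⁻⁶ mm/N.
P = 2.222 / 8.639×10⁻⁶ = 257200 N = 257.2 kN, tensile.

P ≈ 257 kN (tensile)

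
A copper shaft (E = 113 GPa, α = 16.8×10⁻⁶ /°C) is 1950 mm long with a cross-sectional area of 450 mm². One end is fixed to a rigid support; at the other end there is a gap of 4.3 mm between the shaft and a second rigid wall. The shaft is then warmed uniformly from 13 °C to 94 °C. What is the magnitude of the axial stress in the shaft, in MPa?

Free thermal elongation = αΔT L = 16.8×10⁻⁶ × 81 × 1950 = 2.654 mm.
This is smaller than the 4.3 mm clearance, so the shaft expands freely without reaching the stop — the stress is zero.

σ ≈ 0 MPa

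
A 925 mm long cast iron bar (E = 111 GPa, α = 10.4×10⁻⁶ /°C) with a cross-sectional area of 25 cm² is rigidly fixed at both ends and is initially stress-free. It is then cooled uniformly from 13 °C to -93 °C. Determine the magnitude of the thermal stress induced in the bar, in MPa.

The supports are rigid, so the total axial strain is zero. The restrained thermal strain is ε = αΔT = 10.4×10⁻⁶ × 106 = 1102.4×10⁻⁶.
The stress required to suppress this strain is σ = Eε = 111×10³ × 1102.4×10⁻⁶ = 122.4 MPa, tensile since the bar is trying to contract.

σ ≈ 122 MPa (tensile)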